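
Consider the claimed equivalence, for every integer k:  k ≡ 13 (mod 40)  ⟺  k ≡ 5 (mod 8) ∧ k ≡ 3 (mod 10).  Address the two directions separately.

Equivalent; both directions hold.

[⇒] Suppose k ≡ 13 (mod 40); write k = 40j + 13. Since 8 ∣ 40, reducing mod 8 gives k ≡ 13 ≡ 5 (mod 8); since 10 ∣ 40, reducing mod 10 gives k ≡ 13 ≡ 3 (mod 10).

[⇐] Conversely, if k ≡ 5 (mod 8) and k ≡ 3 (mod 10), then by the Chinese remainder theorem k ≡ 13 (mod 40). This is exactly k ≡ 13 (mod 40).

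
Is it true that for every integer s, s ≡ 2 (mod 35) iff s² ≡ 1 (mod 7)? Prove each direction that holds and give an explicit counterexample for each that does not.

(⇒) This fails: take s = 2. Then 2 ≡ 2 (mod 35), but 2² = 4 ≡ 4 (mod 7), not 1.

(⇐) This fails: take s = 1. Then 1² = 1 ≡ 1 (mod 7), yet 1 ≡ 1 (mod 35), not 2.

(⇒) fails and (⇐) fails.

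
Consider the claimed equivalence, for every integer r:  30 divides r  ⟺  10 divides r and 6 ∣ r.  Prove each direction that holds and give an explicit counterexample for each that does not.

Equivalent; both directions hold.

(⟹) If 30 ∣ r, write r = 30q. Since 30 = 3·10, r = 10·(3q), so 10 ∣ r; and since 30 = 5·6, r = 6·(5q), so 6 ∣ r.

(⟸) Suppose 10 ∣ r and 6 ∣ r. Any common multiple of 10 and 6 is a multiple of their lcm; here lcm(10, 6) = 10·6/gcd(10, 6) = 60/2 = 30, so 30 ∣ r.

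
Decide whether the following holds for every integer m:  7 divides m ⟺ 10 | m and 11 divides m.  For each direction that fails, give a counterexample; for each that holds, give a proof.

Both directions fail.

(→) This fails: take m = 7. Certainly 7 ∣ 7, but 10 ∤ 7.

(←) This fails: take m = 110. Both 10 ∣ 110 and 11 ∣ 110, yet 110 is not a multiple of 7 (since 110 = 15·7 + 5), so 7 ∤ 110.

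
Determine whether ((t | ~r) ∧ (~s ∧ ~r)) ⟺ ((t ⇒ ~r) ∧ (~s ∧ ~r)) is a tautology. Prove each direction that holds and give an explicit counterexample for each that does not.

Both directions hold; the statement is true.

[⇒] Assume the antecedent. If t is true, the antecedent forces (t = T, s = F, r = F), and (t ⇒ ~r) ∧ (~s ∧ ~r) holds there. If t is false, the antecedent forces (t = F, s = F, r = F), and (t ⇒ ~r) ∧ (~s ∧ ~r) holds there. Either way (t ⇒ ~r) ∧ (~s ∧ ~r) holds.

[⇐] Assume the antecedent. If t is true, the antecedent forces (t = T, s = F, r = F), and (t | ~r) ∧ (~s ∧ ~r) holds there. If t is false, the antecedent forces (t = F, s = F, r = F), and (t | ~r) ∧ (~s ∧ ~r) holds there. Either way (t | ~r) ∧ (~s ∧ ~r) holds.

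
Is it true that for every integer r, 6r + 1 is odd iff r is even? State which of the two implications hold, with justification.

(⟹) This fails: take r = 5. Then 6r + 1 = 31, which is odd, yet r = 5 is odd, not even.

(⟸) Suppose r is even. Since 6 is even, 6r is even for every r, so 6r + 1 has the same parity as 1, which is odd. Hence 6r + 1 is odd.

Only the reverse direction holds.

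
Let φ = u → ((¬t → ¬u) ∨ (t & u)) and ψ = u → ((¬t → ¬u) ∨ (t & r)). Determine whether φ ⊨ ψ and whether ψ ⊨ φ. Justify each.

Both implications hold.

(⇒) Assume the antecedent. If t is true, u → ((¬t → ¬u) ∨ (t & r)) reduces to true regardless of the other variables. If t is false, the antecedent forces (t = F, u = F, r = F) or (t = F, u = F, r = T), and u → ((¬t → ¬u) ∨ (t & r)) holds there. Either way u → ((¬t → ¬u) ∨ (t & r)) holds.

(⇐) Assume the antecedent. If t is true, u → ((¬t → ¬u) ∨ (t & u)) reduces to true regardless of the other variables. If t is false, the antecedent forces (t = F, u = F, r = F) or (t = F, u = F, r = T), and u → ((¬t → ¬u) ∨ (t & u)) holds there. Either way u → ((¬t → ¬u) ∨ (t & u)) holds.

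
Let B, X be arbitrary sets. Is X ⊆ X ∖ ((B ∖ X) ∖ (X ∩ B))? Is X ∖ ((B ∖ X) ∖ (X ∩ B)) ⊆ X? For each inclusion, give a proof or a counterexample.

Forward inclusion. Let x ∈ X. Then either x ∈ X and x ∉ B; or x ∈ B ∩ X. In each case x ∈ X ∖ ((B ∖ X) ∖ (X ∩ B)), so X ⊆ X ∖ ((B ∖ X) ∖ (X ∩ B)).

Reverse inclusion. Let x ∈ X ∖ ((B ∖ X) ∖ (X ∩ B)). Then either x ∈ X and x ∉ B; or x ∈ B ∩ X. In each case x ∈ X, so X ∖ ((B ∖ X) ∖ (X ∩ B)) ⊆ X.

Both inclusions hold; the sets are equal.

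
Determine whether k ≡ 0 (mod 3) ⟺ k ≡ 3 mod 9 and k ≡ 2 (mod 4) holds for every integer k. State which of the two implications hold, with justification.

(→) This fails: k = 0 gives 0 ≡ 0 (mod 3) but 0 ≡ 0 (mod 9), so the conjunction on the right does not hold.

(←) Conversely, if k ≡ 3 (mod 9) and k ≡ 2 (mod 4), then by the Chinese remainder theorem k ≡ 30 (mod 36). Since 30 ≡ 0 (mod 3) and 3 ∣ 36, we get k ≡ 0 (mod 3).

Not equivalent: only (⇐) holds.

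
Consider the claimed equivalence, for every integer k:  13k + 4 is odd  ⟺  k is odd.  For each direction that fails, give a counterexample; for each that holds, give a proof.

Both directions hold.

[⇒] Suppose 13k + 4 is odd. Since 13 is odd, 13k and k have the same parity, so 13k + 4 ≡ k + 4 (mod 2). As 4 is even, 13k + 4 is odd exactly when k is odd. Thus k is odd.

[⇐] Conversely, suppose k is odd; write k = 2j + 1. Then 13k + 4 = 13·(2j + 1) + 4 = 2·13j + 17, which is odd.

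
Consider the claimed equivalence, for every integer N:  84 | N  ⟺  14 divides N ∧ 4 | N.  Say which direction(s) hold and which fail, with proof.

(⟸) This fails: take N = 28. Both 14 ∣ 28 and 4 ∣ 28, yet 28 is not a multiple of 84 (since 28 = 0·84 + 28), so 84 ∤ 28.

(⟹) If 84 ∣ N, write N = 84q. Since 84 = 6·14, N = 14·(6q), so 14 ∣ N; and since 84 = 21·4, N = 4·(21q), so 4 ∣ N.

Not equivalent: only (⇒) holds.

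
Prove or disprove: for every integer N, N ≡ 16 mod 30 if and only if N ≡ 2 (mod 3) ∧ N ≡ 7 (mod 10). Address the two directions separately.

Both directions fail.

(→) This fails: N = 16 gives 16 ≡ 16 (mod 30) but 16 ≡ 1 (mod 3), so the conjunction on the right does not hold.

(←) This fails: N = 17 satisfies both congruences on the right (17 ≡ 2 mod 3 and 17 ≡ 7 mod 10) yet 17 ≡ 17 (mod 30), not 16.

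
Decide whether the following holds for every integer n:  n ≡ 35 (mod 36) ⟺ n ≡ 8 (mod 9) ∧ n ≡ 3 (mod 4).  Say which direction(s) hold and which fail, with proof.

Equivalent; both directions hold.

(⇐) If n ≡ 8 (mod 9) and n ≡ 3 (mod 4), then by the Chinese remainder theorem n ≡ 35 (mod 36). This is exactly n ≡ 35 (mod 36).

(⇒) Suppose n ≡ 35 (mod 36); write n = 36j + 35. Since 9 ∣ 36, reducing mod 9 gives n ≡ 35 ≡ 8 (mod 9); since 4 ∣ 36, reducing mod 4 gives n ≡ 35 ≡ 3 (mod 4).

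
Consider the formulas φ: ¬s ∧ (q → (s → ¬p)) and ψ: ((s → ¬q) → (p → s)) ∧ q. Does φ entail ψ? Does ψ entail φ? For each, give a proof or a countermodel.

(⟹) This fails. Under q = F, p = F, s = F, the left side is true but the right side is false.

(⟸) This fails. Under q = T, p = F, s = T, the left side is false but the right side is true.

(⇒) fails and (⇐) fails.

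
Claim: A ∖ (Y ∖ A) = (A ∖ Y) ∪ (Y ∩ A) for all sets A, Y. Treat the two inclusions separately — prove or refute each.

Forward inclusion. Let x ∈ A ∖ (Y ∖ A). Then either x ∈ A and x ∉ Y; or x ∈ A ∩ Y. In each case x ∈ (A ∖ Y) ∪ (Y ∩ A), so A ∖ (Y ∖ A) ⊆ (A ∖ Y) ∪ (Y ∩ A).

Reverse inclusion. Let x ∈ (A ∖ Y) ∪ (Y ∩ A). Then either x ∈ A and x ∉ Y; or x ∈ A ∩ Y. In each case x ∈ A ∖ (Y ∖ A), so (A ∖ Y) ∪ (Y ∩ A) ⊆ A ∖ (Y ∖ A).

Both inclusions hold.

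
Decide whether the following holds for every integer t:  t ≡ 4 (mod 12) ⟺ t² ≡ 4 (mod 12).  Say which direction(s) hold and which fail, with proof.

Only the forward implication holds.

[⇒] Suppose t ≡ 4 (mod 12). Write t = 12j + 4. Then (12j + 4)² = 144j² + 96j + 16 = 12(12j² + 8j + 1) + 4, so t² ≡ 4 (mod 12).

[⇐] This fails: take t = 2. Then 2² = 4 ≡ 4 (mod 12), yet 2 ≡ 2 (mod 12), not 4.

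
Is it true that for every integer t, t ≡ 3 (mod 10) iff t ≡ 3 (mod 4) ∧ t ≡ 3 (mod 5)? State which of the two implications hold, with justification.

The forward direction fails; the converse holds.

(⟸) If t ≡ 3 (mod 4) and t ≡ 3 (mod 5), then by the Chinese remainder theorem t ≡ 3 (mod 20). Since 3 ≡ 3 (mod 10) and 10 ∣ 20, we get t ≡ 3 (mod 10).

(⟹) This fails: t = 13 gives 13 ≡ 3 (mod 10) but 13 ≡ 1 (mod 4), so the conjunction on the right does not hold.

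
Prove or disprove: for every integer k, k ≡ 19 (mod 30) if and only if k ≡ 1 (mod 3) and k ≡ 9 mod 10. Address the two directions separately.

Equivalent; both directions hold.

(⟹) Suppose k ≡ 19 (mod 30); write k = 30j + 19. Since 3 ∣ 30, reducing mod 3 gives k ≡ 19 ≡ 1 (mod 3); since 10 ∣ 30, reducing mod 10 gives k ≡ 19 ≡ 9 (mod 10).

(⟸) Conversely, if k ≡ 1 (mod 3) and k ≡ 9 (mod 10), then by the Chinese remainder theorem k ≡ 19 (mod 30). This is exactly k ≡ 19 (mod 30).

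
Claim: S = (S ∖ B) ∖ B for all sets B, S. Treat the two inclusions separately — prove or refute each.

The sets are not equal: only the reverse inclusion holds.

Forward inclusion. This inclusion fails. Take B = {1}, S = {1}; then 1 ∈ S but 1 ∉ (S ∖ B) ∖ B.

Reverse inclusion. Let x ∈ (S ∖ B) ∖ B. Then x ∈ S and x ∉ B, from which x ∈ S.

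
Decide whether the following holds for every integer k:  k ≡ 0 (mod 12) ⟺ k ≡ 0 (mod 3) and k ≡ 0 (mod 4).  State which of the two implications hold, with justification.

Both directions hold; the statement is true.

(⟹) Suppose k ≡ 0 (mod 12); write k = 12j + 0. Since 3 ∣ 12, reducing mod 3 gives k ≡ 0 (mod 3); since 4 ∣ 12, reducing mod 4 gives k ≡ 0 (mod 4).

(⟸) Conversely, if k ≡ 0 (mod 3) and k ≡ 0 (mod 4), then by the Chinese remainder theorem k ≡ 0 (mod 12). This is exactly k ≡ 0 (mod 12).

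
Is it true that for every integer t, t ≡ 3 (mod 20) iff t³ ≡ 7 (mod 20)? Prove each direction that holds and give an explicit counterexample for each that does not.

Both directions hold.

(⇒) Suppose t ≡ 3 (mod 20). Write t = 20j + 3. Then (20j + 3)³ = 8000j³ + 3600j² + 540j + 27 = 20(400j³ + 180j² + 27j + 1) + 7, so t³ ≡ 7 (mod 20).

(⇐) Conversely, suppose t³ ≡ 7 (mod 20). The only residue r in {0, …, 19} with r³ ≡ 7 (mod 20) is r = 3, so t ≡ 3 (mod 20).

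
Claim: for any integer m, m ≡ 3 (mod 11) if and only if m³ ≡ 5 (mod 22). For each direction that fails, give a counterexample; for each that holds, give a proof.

(⟹) This fails: take m = 14. Then 14 ≡ 3 (mod 11), but 14³ = 2744 ≡ 16 (mod 22), not 5.

(⟸) Conversely, the residues r modulo 22 with r³ ≡ 5 (mod 22) are exactly {3}, and each is ≡ 3 (mod 11).

(⇒) fails; (⇐) holds.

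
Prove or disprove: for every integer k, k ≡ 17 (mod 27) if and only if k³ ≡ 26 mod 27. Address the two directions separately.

(⟹) Suppose k ≡ 17 (mod 27). Write k = 27j + 17. Then (27j + 17)³ = 19683j³ + 37179j² + 23409j + 4913 = 27(729j³ + 1377j² + 867j + 181) + 26, so k³ ≡ 26 (mod 27).

(⟸) This fails: take k = 8. Then 8³ = 512 ≡ 26 (mod 27), yet 8 ≡ 8 (mod 27), not 17.

The forward direction holds; the converse fails.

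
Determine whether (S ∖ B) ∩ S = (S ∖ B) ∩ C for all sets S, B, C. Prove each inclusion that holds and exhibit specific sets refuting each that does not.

(⊆) This inclusion fails. Take S = {1}, B = ∅, C = ∅; then 1 ∈ (S ∖ B) ∩ S but 1 ∉ (S ∖ B) ∩ C.

(⊇) Let x ∈ (S ∖ B) ∩ C. Then x ∈ S ∩ C and x ∉ B, from which x ∈ (S ∖ B) ∩ S.

Only the reverse inclusion holds.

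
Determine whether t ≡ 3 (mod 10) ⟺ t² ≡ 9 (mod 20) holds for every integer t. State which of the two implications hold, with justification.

(⇒) holds; (⇐) fails.

[⇒] Suppose t ≡ 3 (mod 10). Working modulo 20, t ∈ {3, 13}; for each such r, r² ≡ 9 (mod 20).

[⇐] This fails: take t = 7. Then 7² = 49 ≡ 9 (mod 20), yet 7 ≡ 7 (mod 10), not 3.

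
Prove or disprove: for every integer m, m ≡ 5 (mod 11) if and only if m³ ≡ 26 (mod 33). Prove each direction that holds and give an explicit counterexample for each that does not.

(⟹) This fails: take m = 16. Then 16 ≡ 5 (mod 11), but 16³ = 4096 ≡ 4 (mod 33), not 26.

(⟸) Conversely, the residues r modulo 33 with r³ ≡ 26 (mod 33) are exactly {5}, and each is ≡ 5 (mod 11).

(⇒) fails; (⇐) holds.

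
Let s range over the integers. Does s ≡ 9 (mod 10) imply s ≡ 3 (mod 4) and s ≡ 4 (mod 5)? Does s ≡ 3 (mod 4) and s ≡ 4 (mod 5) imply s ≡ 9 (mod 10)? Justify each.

Only the reverse direction holds.

[⇒] This fails: s = 9 gives 9 ≡ 9 (mod 10) but 9 ≡ 1 (mod 4), so the conjunction on the right does not hold.

[⇐] Conversely, if s ≡ 3 (mod 4) and s ≡ 4 (mod 5), then by the Chinese remainder theorem s ≡ 19 (mod 20). Since 19 ≡ 9 (mod 10) and 10 ∣ 20, we get s ≡ 9 (mod 10).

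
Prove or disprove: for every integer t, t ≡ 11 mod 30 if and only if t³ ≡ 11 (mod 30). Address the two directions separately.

Equivalent; both directions hold.

(→) Suppose t ≡ 11 mod 30. Write t = 30j + 11. Then (30j + 11)³ = 27000j³ + 29700j² + 10890j + 1331 = 30(900j³ + 990j² + 363j + 44) + 11, so t³ ≡ 11 (mod 30).

(←) Conversely, suppose t³ ≡ 11 (mod 30). The only residue r in {0, …, 29} with r³ ≡ 11 (mod 30) is r = 11, so t ≡ 11 (mod 30).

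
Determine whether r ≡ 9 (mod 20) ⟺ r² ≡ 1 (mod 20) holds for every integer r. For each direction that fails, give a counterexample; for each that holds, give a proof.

(⟸) This fails: take r = 1. Then 1² = 1 ≡ 1 (mod 20), yet 1 ≡ 1 (mod 20), not 9.

(⟹) Suppose r ≡ 9 (mod 20). Write r = 20j + 9. Then (20j + 9)² = 400j² + 360j + 81 = 20(20j² + 18j + 4) + 1, so r² ≡ 1 (mod 20).

Not equivalent: only (⇒) holds.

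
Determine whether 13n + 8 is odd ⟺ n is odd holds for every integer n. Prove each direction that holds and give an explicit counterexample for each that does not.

Both directions hold; the statement is true.

[⇒] Suppose 13n + 8 is odd. Since 13 is odd, 13n and n have the same parity, so 13n + 8 ≡ n + 8 (mod 2). As 8 is even, 13n + 8 is odd exactly when n is odd. Thus n is odd.

[⇐] Conversely, suppose n is odd; write n = 2j + 1. Then 13n + 8 = 13·(2j + 1) + 8 = 2·13j + 21, which is odd.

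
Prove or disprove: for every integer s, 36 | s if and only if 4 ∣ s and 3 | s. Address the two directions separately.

The forward direction holds; the converse fails.

[⇒] If 36 ∣ s, write s = 36q. Since 36 = 9·4, s = 4·(9q), so 4 ∣ s; and since 36 = 12·3, s = 3·(12q), so 3 ∣ s.

[⇐] This fails: take s = 12. Both 4 ∣ 12 and 3 ∣ 12, yet 12 is not a multiple of 36 (since 12 = 0·36 + 12), so 36 ∤ 12.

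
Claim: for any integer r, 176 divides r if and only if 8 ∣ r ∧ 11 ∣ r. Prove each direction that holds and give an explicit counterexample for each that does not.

Not equivalent: only (⇒) holds.

(⇒) If 176 ∣ r, write r = 176q. Since 176 = 22·8, r = 8·(22q), so 8 ∣ r; and since 176 = 16·11, r = 11·(16q), so 11 ∣ r.

(⇐) This fails: take r = 88. Both 8 ∣ 88 and 11 ∣ 88, yet 88 is not a multiple of 176 (since 88 = 0·176 + 88), so 176 ∤ 88.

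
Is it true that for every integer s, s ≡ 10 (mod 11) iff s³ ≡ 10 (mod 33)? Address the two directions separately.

Only the reverse direction holds.

(⟹) This fails: take s = 21. Then 21 ≡ 10 (mod 11), but 21³ = 9261 ≡ 21 (mod 33), not 10.

(⟸) Conversely, the residues r modulo 33 with r³ ≡ 10 (mod 33) are exactly {10}, and each is ≡ 10 (mod 11).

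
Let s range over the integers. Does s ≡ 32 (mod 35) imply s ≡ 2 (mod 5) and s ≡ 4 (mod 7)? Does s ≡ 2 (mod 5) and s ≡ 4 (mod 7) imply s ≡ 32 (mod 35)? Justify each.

Both directions hold; the statement is true.

Forward direction. Suppose s ≡ 32 (mod 35); write s = 35j + 32. Since 5 ∣ 35, reducing mod 5 gives s ≡ 32 ≡ 2 (mod 5); since 7 ∣ 35, reducing mod 7 gives s ≡ 32 ≡ 4 (mod 7).

Converse. If s ≡ 2 (mod 5) and s ≡ 4 (mod 7), then by the Chinese remainder theorem s ≡ 32 (mod 35). This is exactly s ≡ 32 (mod 35).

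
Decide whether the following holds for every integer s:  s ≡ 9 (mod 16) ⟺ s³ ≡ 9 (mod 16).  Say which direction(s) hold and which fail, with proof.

Equivalent; both directions hold.

Forward direction. Suppose s ≡ 9 (mod 16). Write s = 16j + 9. Then (16j + 9)³ = 4096j³ + 6912j² + 3888j + 729 = 16(256j³ + 432j² + 243j + 45) + 9, so s³ ≡ 9 (mod 16).

Converse. Suppose s³ ≡ 9 (mod 16). The only residue r in {0, …, 15} with r³ ≡ 9 (mod 16) is r = 9, so s ≡ 9 (mod 16).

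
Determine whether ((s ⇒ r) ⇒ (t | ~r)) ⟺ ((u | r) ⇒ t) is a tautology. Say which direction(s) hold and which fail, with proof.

(⇒) fails; (⇐) holds.

(⟸) Assume the antecedent. If t is true, (s ⇒ r) ⇒ (t | ~r) reduces to true regardless of the other variables. If t is false, the antecedent forces (t = F, u = F, r = F, s = F) or (t = F, u = F, r = F, s = T), and (s ⇒ r) ⇒ (t | ~r) holds there. Either way (s ⇒ r) ⇒ (t | ~r) holds.

(⟹) This fails. Under t = F, u = T, r = F, s = F, the left side is true but the right side is false.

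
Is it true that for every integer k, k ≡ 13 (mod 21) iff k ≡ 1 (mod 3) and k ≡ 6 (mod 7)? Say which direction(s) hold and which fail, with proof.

Both directions hold.

(→) Suppose k ≡ 13 (mod 21); write k = 21j + 13. Since 3 ∣ 21, reducing mod 3 gives k ≡ 13 ≡ 1 (mod 3); since 7 ∣ 21, reducing mod 7 gives k ≡ 13 ≡ 6 (mod 7).

(←) Conversely, if k ≡ 1 (mod 3) and k ≡ 6 (mod 7), then by the Chinese remainder theorem k ≡ 13 (mod 21). This is exactly k ≡ 13 (mod 21).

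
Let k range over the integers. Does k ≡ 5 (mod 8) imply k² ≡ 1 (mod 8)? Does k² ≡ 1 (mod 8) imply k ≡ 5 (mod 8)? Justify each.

Not equivalent: only (⇒) holds.

Forward direction. Suppose k ≡ 5 (mod 8). Write k = 8j + 5. Then (8j + 5)² = 64j² + 80j + 25 = 8(8j² + 10j + 3) + 1, so k² ≡ 1 (mod 8).

Converse. This fails: take k = 1. Then 1² = 1 ≡ 1 (mod 8), yet 1 ≡ 1 (mod 8), not 5.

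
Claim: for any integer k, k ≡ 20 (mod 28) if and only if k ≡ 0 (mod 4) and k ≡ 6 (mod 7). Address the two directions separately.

Both directions hold.

(⇒) Suppose k ≡ 20 (mod 28); write k = 28j + 20. Since 4 ∣ 28, reducing mod 4 gives k ≡ 20 ≡ 0 (mod 4); since 7 ∣ 28, reducing mod 7 gives k ≡ 20 ≡ 6 (mod 7).

(⇐) Conversely, if k ≡ 0 (mod 4) and k ≡ 6 (mod 7), then by the Chinese remainder theorem k ≡ 20 (mod 28). This is exactly k ≡ 20 (mod 28).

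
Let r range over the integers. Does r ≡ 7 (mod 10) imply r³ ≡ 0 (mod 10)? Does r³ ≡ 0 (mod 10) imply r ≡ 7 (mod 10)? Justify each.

Both directions fail.

[⇒] This fails: take r = 7. Then 7 ≡ 7 (mod 10), but 7³ = 343 ≡ 3 (mod 10), not 0.

[⇐] This fails: take r = 0. Then 0³ = 0 ≡ 0 (mod 10), yet 0 ≡ 0 (mod 10), not 7.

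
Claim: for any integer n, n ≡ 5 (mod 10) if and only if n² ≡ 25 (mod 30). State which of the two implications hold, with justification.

(⇒) fails; (⇐) holds.

Forward direction. This fails: take n = 15. Then 15 ≡ 5 (mod 10), but 15² = 225 ≡ 15 (mod 30), not 25.

Converse. The residues r modulo 30 with r² ≡ 25 (mod 30) are exactly {5, 25}, and each is ≡ 5 (mod 10).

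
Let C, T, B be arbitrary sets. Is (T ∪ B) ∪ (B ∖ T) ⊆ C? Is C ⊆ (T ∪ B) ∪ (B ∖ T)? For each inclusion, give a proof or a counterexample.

(⊆) This inclusion fails. Take C = ∅, T = {1}, B = ∅; then 1 ∈ (T ∪ B) ∪ (B ∖ T) but 1 ∉ C.

(⊇) This inclusion fails. Take C = {1}, T = ∅, B = ∅; then 1 ∈ C but 1 ∉ (T ∪ B) ∪ (B ∖ T).

Neither inclusion holds.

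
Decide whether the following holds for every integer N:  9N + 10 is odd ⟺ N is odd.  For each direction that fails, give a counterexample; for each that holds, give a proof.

(→) Suppose 9N + 10 is odd. Since 9 is odd, 9N and N have the same parity, so 9N + 10 ≡ N + 10 (mod 2). As 10 is even, 9N + 10 is odd exactly when N is odd. Thus N is odd.

(←) Conversely, suppose N is odd; write N = 2j + 1. Then 9N + 10 = 9·(2j + 1) + 10 = 2·9j + 19, which is odd.

Equivalent; both directions hold.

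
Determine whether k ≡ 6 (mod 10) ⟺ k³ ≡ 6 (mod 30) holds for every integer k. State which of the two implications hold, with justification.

The forward direction fails; the converse holds.

(⇒) This fails: take k = 16. Then 16 ≡ 6 (mod 10), but 16³ = 4096 ≡ 16 (mod 30), not 6.

(⇐) Conversely, the residues r modulo 30 with r³ ≡ 6 (mod 30) are exactly {6}, and each is ≡ 6 (mod 10).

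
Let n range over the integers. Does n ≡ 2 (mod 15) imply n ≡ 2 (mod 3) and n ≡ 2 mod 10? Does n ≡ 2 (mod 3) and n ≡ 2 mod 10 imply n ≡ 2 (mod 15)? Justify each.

(⇐) If n ≡ 2 (mod 3) and n ≡ 2 (mod 10), then by the Chinese remainder theorem n ≡ 2 (mod 30). Since 2 ≡ 2 (mod 15) and 15 ∣ 30, we get n ≡ 2 (mod 15).

(⇒) This fails: n = 17 gives 17 ≡ 2 (mod 15) but 17 ≡ 7 (mod 10), so the conjunction on the right does not hold.

(⇒) fails; (⇐) holds.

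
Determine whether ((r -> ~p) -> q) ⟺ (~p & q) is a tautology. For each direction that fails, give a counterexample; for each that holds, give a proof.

(⟹) This fails. Under r = T, q = F, p = T, the left side is true but the right side is false.

(⟸) Assume the antecedent. If r is true, the antecedent forces (r = T, q = T, p = F), and (r -> ~p) -> q holds there. If r is false, the antecedent forces (r = F, q = T, p = F), and (r -> ~p) -> q holds there. Either way (r -> ~p) -> q holds.

Only the reverse direction holds.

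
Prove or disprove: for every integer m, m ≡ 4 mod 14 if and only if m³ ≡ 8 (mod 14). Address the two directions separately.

Forward direction. Suppose m ≡ 4 mod 14. Write m = 14j + 4. Then (14j + 4)³ = 2744j³ + 2352j² + 672j + 64 = 14(196j³ + 168j² + 48j + 4) + 8, so m³ ≡ 8 (mod 14).

Converse. This fails: take m = 2. Then 2³ = 8 ≡ 8 (mod 14), yet 2 ≡ 2 (mod 14), not 4.

Only the forward implication holds.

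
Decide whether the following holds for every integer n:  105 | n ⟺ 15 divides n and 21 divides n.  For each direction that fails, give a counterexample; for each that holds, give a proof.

[⇐] Suppose 15 ∣ n and 21 ∣ n. Any common multiple of 15 and 21 is a multiple of their lcm; here lcm(15, 21) = 15·21/gcd(15, 21) = 315/3 = 105, so 105 ∣ n.

[⇒] If 105 ∣ n, write n = 105q. Since 105 = 7·15, n = 15·(7q), so 15 ∣ n; and since 105 = 5·21, n = 21·(5q), so 21 ∣ n.

Both directions hold.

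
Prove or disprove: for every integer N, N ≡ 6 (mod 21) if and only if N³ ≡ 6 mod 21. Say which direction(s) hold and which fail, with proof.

Forward direction. Suppose N ≡ 6 (mod 21). Write N = 21j + 6. Then (21j + 6)³ = 9261j³ + 7938j² + 2268j + 216 = 21(441j³ + 378j² + 108j + 10) + 6, so N³ ≡ 6 (mod 21).

Converse. This fails: take N = 3. Then 3³ = 27 ≡ 6 (mod 21), yet 3 ≡ 3 (mod 21), not 6.

Only the forward direction holds.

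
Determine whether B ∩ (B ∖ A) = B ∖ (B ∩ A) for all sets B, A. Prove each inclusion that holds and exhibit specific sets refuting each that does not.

Forward inclusion. Let x ∈ B ∩ (B ∖ A). Then x ∈ B and x ∉ A, from which x ∈ B ∖ (B ∩ A).

Reverse inclusion. Let x ∈ B ∖ (B ∩ A). Then x ∈ B and x ∉ A, from which x ∈ B ∩ (B ∖ A).

Both inclusions hold.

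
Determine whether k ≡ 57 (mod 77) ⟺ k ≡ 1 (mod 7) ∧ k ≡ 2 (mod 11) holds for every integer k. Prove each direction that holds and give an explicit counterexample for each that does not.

[⇒] Suppose k ≡ 57 (mod 77); write k = 77j + 57. Since 7 ∣ 77, reducing mod 7 gives k ≡ 57 ≡ 1 (mod 7); since 11 ∣ 77, reducing mod 11 gives k ≡ 57 ≡ 2 (mod 11).

[⇐] Conversely, if k ≡ 1 (mod 7) and k ≡ 2 (mod 11), then by the Chinese remainder theorem k ≡ 57 (mod 77). This is exactly k ≡ 57 (mod 77).

Both directions hold.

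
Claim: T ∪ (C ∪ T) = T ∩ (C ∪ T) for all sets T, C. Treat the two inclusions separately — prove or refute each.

(⊇) Let x ∈ T ∩ (C ∪ T). Then either x ∈ T and x ∉ C; or x ∈ T ∩ C. In each case x ∈ T ∪ (C ∪ T), so T ∩ (C ∪ T) ⊆ T ∪ (C ∪ T).

(⊆) This inclusion fails. Take T = ∅, C = {1}; then 1 ∈ T ∪ (C ∪ T) but 1 ∉ T ∩ (C ∪ T).

The sets are not equal: only the reverse inclusion holds.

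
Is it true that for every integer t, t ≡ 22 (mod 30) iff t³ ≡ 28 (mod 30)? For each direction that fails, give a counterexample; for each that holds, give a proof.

(⟸) Suppose t³ ≡ 28 (mod 30). The only residue r in {0, …, 29} with r³ ≡ 28 (mod 30) is r = 22, so t ≡ 22 (mod 30).

(⟹) Suppose t ≡ 22 (mod 30). Write t = 30j + 22. Then (30j + 22)³ = 27000j³ + 59400j² + 43560j + 10648 = 30(900j³ + 1980j² + 1452j + 354) + 28, so t³ ≡ 28 (mod 30).

Both implications hold.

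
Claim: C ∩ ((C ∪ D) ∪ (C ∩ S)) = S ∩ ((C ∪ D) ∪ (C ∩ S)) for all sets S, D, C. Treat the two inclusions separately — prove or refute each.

(⊆) This inclusion fails. Take S = ∅, D = ∅, C = {1}; then 1 ∈ C ∩ ((C ∪ D) ∪ (C ∩ S)) but 1 ∉ S ∩ ((C ∪ D) ∪ (C ∩ S)).

(⊇) This inclusion fails. Take S = {1}, D = {1}, C = ∅; then 1 ∈ S ∩ ((C ∪ D) ∪ (C ∩ S)) but 1 ∉ C ∩ ((C ∪ D) ∪ (C ∩ S)).

Neither inclusion holds.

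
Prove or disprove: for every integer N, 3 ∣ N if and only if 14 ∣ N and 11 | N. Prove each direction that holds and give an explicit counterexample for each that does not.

[⇒] This fails: take N = 3. Certainly 3 ∣ 3, but 14 ∤ 3.

[⇐] This fails: take N = 154. Both 14 ∣ 154 and 11 ∣ 154, yet 154 is not a multiple of 3 (since 154 = 51·3 + 1), so 3 ∤ 154.

Both directions fail.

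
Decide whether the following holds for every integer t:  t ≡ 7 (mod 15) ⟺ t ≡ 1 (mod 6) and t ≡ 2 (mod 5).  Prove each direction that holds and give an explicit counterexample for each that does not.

(⇐) If t ≡ 1 (mod 6) and t ≡ 2 (mod 5), then by the Chinese remainder theorem t ≡ 7 (mod 30). Since 7 ≡ 7 (mod 15) and 15 ∣ 30, we get t ≡ 7 (mod 15).

(⇒) This fails: t = 22 gives 22 ≡ 7 (mod 15) but 22 ≡ 4 (mod 6), so the conjunction on the right does not hold.

Only the converse holds.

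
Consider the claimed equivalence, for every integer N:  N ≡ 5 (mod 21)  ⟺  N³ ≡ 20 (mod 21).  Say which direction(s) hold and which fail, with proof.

(→) Suppose N ≡ 5 (mod 21). Write N = 21j + 5. Then (21j + 5)³ = 9261j³ + 6615j² + 1575j + 125 = 21(441j³ + 315j² + 75j + 5) + 20, so N³ ≡ 20 (mod 21).

(←) This fails: take N = 17. Then 17³ = 4913 ≡ 20 (mod 21), yet 17 ≡ 17 (mod 21), not 5.

Only the forward implication holds.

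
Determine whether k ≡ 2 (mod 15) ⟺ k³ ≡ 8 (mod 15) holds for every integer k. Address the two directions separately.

Converse. Suppose k³ ≡ 8 (mod 15). The only residue r in {0, …, 14} with r³ ≡ 8 (mod 15) is r = 2, so k ≡ 2 (mod 15).

Forward direction. Suppose k ≡ 2 (mod 15). Write k = 15j + 2. Then (15j + 2)³ = 3375j³ + 1350j² + 180j + 8 = 15(225j³ + 90j² + 12j) + 8, so k³ ≡ 8 (mod 15).

Both implications hold.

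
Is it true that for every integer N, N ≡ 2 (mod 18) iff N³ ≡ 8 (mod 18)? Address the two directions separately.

[⇒] Suppose N ≡ 2 (mod 18). Write N = 18j + 2. Then (18j + 2)³ = 5832j³ + 1944j² + 216j + 8 = 18(324j³ + 108j² + 12j) + 8, so N³ ≡ 8 (mod 18).

[⇐] This fails: take N = 8. Then 8³ = 512 ≡ 8 (mod 18), yet 8 ≡ 8 (mod 18), not 2.

Only the forward implication holds.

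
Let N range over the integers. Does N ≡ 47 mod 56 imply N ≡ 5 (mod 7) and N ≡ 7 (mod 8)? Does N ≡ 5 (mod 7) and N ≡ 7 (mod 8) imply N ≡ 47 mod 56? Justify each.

(→) Suppose N ≡ 47 (mod 56); write N = 56j + 47. Since 7 ∣ 56, reducing mod 7 gives N ≡ 47 ≡ 5 (mod 7); since 8 ∣ 56, reducing mod 8 gives N ≡ 47 ≡ 7 (mod 8).

(←) Conversely, if N ≡ 5 (mod 7) and N ≡ 7 (mod 8), then by the Chinese remainder theorem N ≡ 47 (mod 56). This is exactly N ≡ 47 (mod 56).

Both implications hold.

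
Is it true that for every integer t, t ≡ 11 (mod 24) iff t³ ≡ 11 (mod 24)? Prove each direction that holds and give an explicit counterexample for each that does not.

(⟸) Suppose t³ ≡ 11 (mod 24). The only residue r in {0, …, 23} with r³ ≡ 11 (mod 24) is r = 11, so t ≡ 11 (mod 24).

(⟹) Suppose t ≡ 11 (mod 24). Write t = 24j + 11. Then (24j + 11)³ = 13824j³ + 19008j² + 8712j + 1331 = 24(576j³ + 792j² + 363j + 55) + 11, so t³ ≡ 11 (mod 24).

Both implications hold.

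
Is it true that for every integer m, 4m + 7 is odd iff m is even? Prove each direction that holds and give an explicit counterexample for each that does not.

Forward direction. This fails: take m = 5. Then 4m + 7 = 27, which is odd, yet m = 5 is odd, not even.

Converse. Suppose m is even. Since 4 is even, 4m is even for every m, so 4m + 7 has the same parity as 7, which is odd. Hence 4m + 7 is odd.

Not equivalent: only (⇐) holds.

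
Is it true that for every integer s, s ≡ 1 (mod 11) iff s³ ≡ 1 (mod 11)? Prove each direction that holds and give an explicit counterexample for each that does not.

Both directions hold.

(⇒) Suppose s ≡ 1 (mod 11). Write s = 11j + 1. Then (11j + 1)³ = 1331j³ + 363j² + 33j + 1 = 11(121j³ + 33j² + 3j) + 1, so s³ ≡ 1 (mod 11).

(⇐) For the converse, argue contrapositively. If s ≢ 1 (mod 11), then s is congruent to one of 0, 2, 3, 4, 5, 6, 7, 8, 9, 10 modulo 11, and these give s³ ≡ 0, 8, 5, 9, 4, 7, 2, 6, 3, 10 respectively — never 1.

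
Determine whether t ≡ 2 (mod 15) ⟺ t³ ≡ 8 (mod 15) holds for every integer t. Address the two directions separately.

(⇐) Suppose t³ ≡ 8 (mod 15). The only residue r in {0, …, 14} with r³ ≡ 8 (mod 15) is r = 2, so t ≡ 2 (mod 15).

(⇒) Suppose t ≡ 2 (mod 15). Write t = 15j + 2. Then (15j + 2)³ = 3375j³ + 1350j² + 180j + 8 = 15(225j³ + 90j² + 12j) + 8, so t³ ≡ 8 (mod 15).

Both directions hold; the statement is true.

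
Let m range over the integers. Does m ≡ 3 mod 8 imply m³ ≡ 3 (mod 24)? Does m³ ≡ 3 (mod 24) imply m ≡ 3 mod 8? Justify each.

[⇒] This fails: take m = 11. Then 11 ≡ 3 (mod 8), but 11³ = 1331 ≡ 11 (mod 24), not 3.

[⇐] Conversely, the residues r modulo 24 with r³ ≡ 3 (mod 24) are exactly {3}, and each is ≡ 3 (mod 8).

(⇒) fails; (⇐) holds.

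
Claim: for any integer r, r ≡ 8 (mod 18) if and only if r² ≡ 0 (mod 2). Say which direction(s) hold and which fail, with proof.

(⟹) Suppose r ≡ 8 (mod 18). Then r² ≡ 8² = 64 (mod 18), and since 2 ∣ 18, also r² ≡ 0 (mod 2).

(⟸) This fails: take r = 0. Then 0² = 0 ≡ 0 (mod 2), yet 0 ≡ 0 (mod 18), not 8.

The forward direction holds; the converse fails.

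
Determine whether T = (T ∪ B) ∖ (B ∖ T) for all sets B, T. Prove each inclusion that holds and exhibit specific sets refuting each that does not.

Forward inclusion. Let x ∈ T. Then either x ∈ T and x ∉ B; or x ∈ B ∩ T. In each case x ∈ (T ∪ B) ∖ (B ∖ T), so T ⊆ (T ∪ B) ∖ (B ∖ T).

Reverse inclusion. Let x ∈ (T ∪ B) ∖ (B ∖ T). Then either x ∈ T and x ∉ B; or x ∈ B ∩ T. In each case x ∈ T, so (T ∪ B) ∖ (B ∖ T) ⊆ T.

Both inclusions hold.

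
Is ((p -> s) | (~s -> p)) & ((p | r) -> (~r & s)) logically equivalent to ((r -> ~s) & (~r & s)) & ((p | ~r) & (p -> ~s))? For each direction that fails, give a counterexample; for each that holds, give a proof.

[⇒] This fails. Under p = F, s = F, r = F, the left side is true but the right side is false.

[⇐] Assume the antecedent. If p is true, the antecedent cannot hold. If p is false, the antecedent forces (p = F, s = T, r = F), and the consequent holds there. Either way the consequent holds.

Only the converse holds.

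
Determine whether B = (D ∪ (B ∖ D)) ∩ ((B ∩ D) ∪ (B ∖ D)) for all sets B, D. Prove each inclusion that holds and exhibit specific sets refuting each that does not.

Forward inclusion. Let x ∈ B. Then either x ∈ B and x ∉ D; or x ∈ B ∩ D. In each case x ∈ (D ∪ (B ∖ D)) ∩ ((B ∩ D) ∪ (B ∖ D)), so B ⊆ (D ∪ (B ∖ D)) ∩ ((B ∩ D) ∪ (B ∖ D)).

Reverse inclusion. Let x ∈ (D ∪ (B ∖ D)) ∩ ((B ∩ D) ∪ (B ∖ D)). Then either x ∈ B and x ∉ D; or x ∈ B ∩ D. In each case x ∈ B, so (D ∪ (B ∖ D)) ∩ ((B ∩ D) ∪ (B ∖ D)) ⊆ B.

Both inclusions hold.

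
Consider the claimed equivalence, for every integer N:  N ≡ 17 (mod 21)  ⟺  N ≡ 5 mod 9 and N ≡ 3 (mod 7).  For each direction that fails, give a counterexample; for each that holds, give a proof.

(⇒) fails; (⇐) holds.

(⟸) If N ≡ 5 (mod 9) and N ≡ 3 (mod 7), then by the Chinese remainder theorem N ≡ 59 (mod 63). Since 59 ≡ 17 (mod 21) and 21 ∣ 63, we get N ≡ 17 (mod 21).

(⟹) This fails: N = 17 gives 17 ≡ 17 (mod 21) but 17 ≡ 8 (mod 9), so the conjunction on the right does not hold.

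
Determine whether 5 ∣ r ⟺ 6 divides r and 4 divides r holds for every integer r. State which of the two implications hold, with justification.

(⇒) fails and (⇐) fails.

(⇒) This fails: take r = 5. Certainly 5 ∣ 5, but 6 ∤ 5.

(⇐) This fails: take r = 12. Both 6 ∣ 12 and 4 ∣ 12, yet 12 is not a multiple of 5 (since 12 = 2·5 + 2), so 5 ∤ 12.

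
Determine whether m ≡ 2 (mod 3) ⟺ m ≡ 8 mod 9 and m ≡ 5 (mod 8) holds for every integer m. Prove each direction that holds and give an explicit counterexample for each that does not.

(→) This fails: m = 2 gives 2 ≡ 2 (mod 3) but 2 ≡ 2 (mod 9), so the conjunction on the right does not hold.

(←) Conversely, if m ≡ 8 (mod 9) and m ≡ 5 (mod 8), then by the Chinese remainder theorem m ≡ 53 (mod 72). Since 53 ≡ 2 (mod 3) and 3 ∣ 72, we get m ≡ 2 (mod 3).

Not equivalent: only (⇐) holds.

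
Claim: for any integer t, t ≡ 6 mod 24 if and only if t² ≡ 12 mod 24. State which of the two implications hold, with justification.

The forward direction holds; the converse fails.

(⟹) Suppose t ≡ 6 mod 24. Write t = 24j + 6. Then (24j + 6)² = 576j² + 288j + 36 = 24(24j² + 12j + 1) + 12, so t² ≡ 12 (mod 24).

(⟸) This fails: take t = 18. Then 18² = 324 ≡ 12 (mod 24), yet 18 ≡ 18 (mod 24), not 6.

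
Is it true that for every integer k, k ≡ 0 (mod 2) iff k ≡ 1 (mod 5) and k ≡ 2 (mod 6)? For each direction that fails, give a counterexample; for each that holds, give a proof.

The forward direction fails; the converse holds.

[⇒] This fails: k = 0 gives 0 ≡ 0 (mod 2) but 0 ≡ 0 (mod 5), so the conjunction on the right does not hold.

[⇐] Conversely, if k ≡ 1 (mod 5) and k ≡ 2 (mod 6), then by the Chinese remainder theorem k ≡ 26 (mod 30). Since 26 ≡ 0 (mod 2) and 2 ∣ 30, we get k ≡ 0 (mod 2).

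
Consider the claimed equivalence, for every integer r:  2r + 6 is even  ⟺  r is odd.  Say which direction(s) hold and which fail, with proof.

The forward direction fails; the converse holds.

Forward direction. This fails: take r = 4. Then 2r + 6 = 14, which is even, yet r = 4 is even, not odd.

Converse. Suppose r is odd. Since 2 is even, 2r is even for every r, so 2r + 6 has the same parity as 6, which is even. Hence 2r + 6 is even.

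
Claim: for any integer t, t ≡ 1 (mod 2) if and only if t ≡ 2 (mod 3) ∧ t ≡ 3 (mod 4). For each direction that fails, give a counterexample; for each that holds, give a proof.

(⟹) This fails: t = 1 gives 1 ≡ 1 (mod 2) but 1 ≡ 1 (mod 3), so the conjunction on the right does not hold.

(⟸) Conversely, if t ≡ 2 (mod 3) and t ≡ 3 (mod 4), then by the Chinese remainder theorem t ≡ 11 (mod 12). Since 11 ≡ 1 (mod 2) and 2 ∣ 12, we get t ≡ 1 (mod 2).

Not equivalent: only (⇐) holds.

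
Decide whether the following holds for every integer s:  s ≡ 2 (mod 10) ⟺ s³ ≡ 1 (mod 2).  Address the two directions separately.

(→) This fails: take s = 2. Then 2 ≡ 2 (mod 10), but 2³ = 8 ≡ 0 (mod 2), not 1.

(←) This fails: take s = 1. Then 1³ = 1 ≡ 1 (mod 2), yet 1 ≡ 1 (mod 10), not 2.

Neither implication holds.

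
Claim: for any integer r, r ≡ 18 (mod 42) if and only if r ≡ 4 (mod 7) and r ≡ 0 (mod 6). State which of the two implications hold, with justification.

Both directions hold.

(⟹) Suppose r ≡ 18 (mod 42); write r = 42j + 18. Since 7 ∣ 42, reducing mod 7 gives r ≡ 18 ≡ 4 (mod 7); since 6 ∣ 42, reducing mod 6 gives r ≡ 18 ≡ 0 (mod 6).

(⟸) Conversely, if r ≡ 4 (mod 7) and r ≡ 0 (mod 6), then by the Chinese remainder theorem r ≡ 18 (mod 42). This is exactly r ≡ 18 (mod 42).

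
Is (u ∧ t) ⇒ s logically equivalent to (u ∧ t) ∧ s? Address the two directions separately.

(⇒) fails; (⇐) holds.

[⇒] This fails. Under t = F, s = F, u = F, the left side is true but the right side is false.

[⇐] Assume the antecedent. If t is true, the antecedent forces (t = T, s = T, u = T), and (u ∧ t) ⇒ s holds there. If t is false, the antecedent cannot hold. Either way (u ∧ t) ⇒ s holds.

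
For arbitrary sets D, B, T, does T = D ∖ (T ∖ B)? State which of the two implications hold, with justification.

(⟹) This inclusion fails. Take D = ∅, B = ∅, T = {1}; then 1 ∈ T but 1 ∉ D ∖ (T ∖ B).

(⟸) This inclusion fails. Take D = {1}, B = ∅, T = ∅; then 1 ∈ D ∖ (T ∖ B) but 1 ∉ T.

Neither inclusion holds.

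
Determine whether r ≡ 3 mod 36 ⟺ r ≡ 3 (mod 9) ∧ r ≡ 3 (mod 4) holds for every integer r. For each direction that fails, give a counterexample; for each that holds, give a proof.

(⇒) Suppose r ≡ 3 (mod 36); write r = 36j + 3. Since 9 ∣ 36, reducing mod 9 gives r ≡ 3 (mod 9); since 4 ∣ 36, reducing mod 4 gives r ≡ 3 (mod 4).

(⇐) Conversely, if r ≡ 3 (mod 9) and r ≡ 3 (mod 4), then by the Chinese remainder theorem r ≡ 3 (mod 36). This is exactly r ≡ 3 (mod 36).

Both directions hold.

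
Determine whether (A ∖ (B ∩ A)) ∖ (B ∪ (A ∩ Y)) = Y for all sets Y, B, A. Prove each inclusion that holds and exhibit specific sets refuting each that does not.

(⟹) This inclusion fails. Take Y = ∅, B = ∅, A = {1}; then 1 ∈ (A ∖ (B ∩ A)) ∖ (B ∪ (A ∩ Y)) but 1 ∉ Y.

(⟸) This inclusion fails. Take Y = {1}, B = ∅, A = ∅; then 1 ∈ Y but 1 ∉ (A ∖ (B ∩ A)) ∖ (B ∪ (A ∩ Y)).

Both inclusions fail.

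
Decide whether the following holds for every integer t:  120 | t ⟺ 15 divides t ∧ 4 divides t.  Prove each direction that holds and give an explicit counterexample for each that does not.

Not equivalent: only (⇒) holds.

(⇐) This fails: take t = 60. Both 15 ∣ 60 and 4 ∣ 60, yet 60 is not a multiple of 120 (since 60 = 0·120 + 60), so 120 ∤ 60.

(⇒) If 120 ∣ t, write t = 120q. Since 120 = 8·15, t = 15·(8q), so 15 ∣ t; and since 120 = 30·4, t = 4·(30q), so 4 ∣ t.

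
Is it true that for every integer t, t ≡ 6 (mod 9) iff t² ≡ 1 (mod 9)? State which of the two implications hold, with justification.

[⇒] This fails: take t = 6. Then 6 ≡ 6 (mod 9), but 6² = 36 ≡ 0 (mod 9), not 1.

[⇐] This fails: take t = 1. Then 1² = 1 ≡ 1 (mod 9), yet 1 ≡ 1 (mod 9), not 6.

Neither implication holds.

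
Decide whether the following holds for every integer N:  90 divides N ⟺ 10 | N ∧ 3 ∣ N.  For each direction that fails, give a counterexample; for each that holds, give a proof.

(→) If 90 ∣ N, write N = 90q. Since 90 = 9·10, N = 10·(9q), so 10 ∣ N; and since 90 = 30·3, N = 3·(30q), so 3 ∣ N.

(←) This fails: take N = 30. Both 10 ∣ 30 and 3 ∣ 30, yet 30 is not a multiple of 90 (since 30 = 0·90 + 30), so 90 ∤ 30.

Only the forward implication holds.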